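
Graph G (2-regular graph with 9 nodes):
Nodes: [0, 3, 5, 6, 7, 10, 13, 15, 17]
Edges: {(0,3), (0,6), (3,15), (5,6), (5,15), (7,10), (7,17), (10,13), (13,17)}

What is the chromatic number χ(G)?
χ(G) = 3

Clique number ω(G) = 2 (lower bound: χ ≥ ω).
Odd cycle [6, 5, 15, 3, 0] needs 3 colors (χ ≥ 3).
The coloring below uses 3 colors, so χ(G) = 3.
A valid 3-coloring: color 1: [3, 6, 7, 13]; color 2: [0, 10, 15, 17]; color 3: [5].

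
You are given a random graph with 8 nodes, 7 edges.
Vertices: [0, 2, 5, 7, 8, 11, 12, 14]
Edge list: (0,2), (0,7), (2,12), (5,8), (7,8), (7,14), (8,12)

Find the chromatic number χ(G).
Clique number ω(G) = 2 (lower bound: χ ≥ ω).
Odd cycle [2, 12, 8, 7, 0] needs 3 colors (χ ≥ 3).
The coloring below uses 3 colors, so χ(G) = 3.
A valid 3-coloring: color 1: [0, 8, 11, 14]; color 2: [2, 5, 7]; color 3: [12].

χ(G) = 3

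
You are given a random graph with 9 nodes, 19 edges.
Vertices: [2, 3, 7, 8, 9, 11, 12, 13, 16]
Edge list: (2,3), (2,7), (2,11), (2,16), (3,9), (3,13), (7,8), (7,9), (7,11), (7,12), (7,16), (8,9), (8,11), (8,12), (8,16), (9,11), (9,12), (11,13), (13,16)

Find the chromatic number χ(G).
Clique number ω(G) = 4 (lower bound: χ ≥ ω).
The clique on [7, 8, 9, 11] has size 4, forcing χ ≥ 4, and the coloring below uses 4 colors, so χ(G) = 4.
A valid 4-coloring: color 1: [3, 7]; color 2: [2, 8, 13]; color 3: [11, 12, 16]; color 4: [9].

χ(G) = 4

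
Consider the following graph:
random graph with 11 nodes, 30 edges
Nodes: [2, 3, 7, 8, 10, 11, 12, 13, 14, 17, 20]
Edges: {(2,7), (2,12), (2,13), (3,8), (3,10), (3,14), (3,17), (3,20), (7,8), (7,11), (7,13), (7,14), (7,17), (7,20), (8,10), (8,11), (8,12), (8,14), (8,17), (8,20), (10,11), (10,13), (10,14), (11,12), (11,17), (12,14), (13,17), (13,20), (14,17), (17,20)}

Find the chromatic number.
χ(G) = 4

Clique number ω(G) = 4 (lower bound: χ ≥ ω).
The clique on [7, 8, 11, 17] has size 4, forcing χ ≥ 4, and the coloring below uses 4 colors, so χ(G) = 4.
A valid 4-coloring: color 1: [8, 13]; color 2: [3, 7, 12]; color 3: [2, 10, 17]; color 4: [11, 14, 20].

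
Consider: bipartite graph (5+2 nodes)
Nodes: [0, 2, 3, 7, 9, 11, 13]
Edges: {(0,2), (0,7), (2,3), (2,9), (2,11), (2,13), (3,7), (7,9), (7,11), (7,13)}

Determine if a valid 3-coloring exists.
Yes, G is 3-colorable

A valid 3-coloring: color 1: [2, 7]; color 2: [0, 3, 9, 11, 13].
(χ(G) = 2 ≤ 3.)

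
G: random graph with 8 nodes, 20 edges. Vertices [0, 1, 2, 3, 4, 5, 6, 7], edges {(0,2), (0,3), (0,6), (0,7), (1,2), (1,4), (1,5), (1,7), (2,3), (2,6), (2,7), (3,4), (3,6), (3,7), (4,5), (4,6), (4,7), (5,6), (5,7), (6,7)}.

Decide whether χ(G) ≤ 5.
Yes, G is 5-colorable

A valid 5-coloring: color 1: [7]; color 2: [1, 6]; color 3: [2, 4]; color 4: [3, 5]; color 5: [0].
(χ(G) = 5 ≤ 5.)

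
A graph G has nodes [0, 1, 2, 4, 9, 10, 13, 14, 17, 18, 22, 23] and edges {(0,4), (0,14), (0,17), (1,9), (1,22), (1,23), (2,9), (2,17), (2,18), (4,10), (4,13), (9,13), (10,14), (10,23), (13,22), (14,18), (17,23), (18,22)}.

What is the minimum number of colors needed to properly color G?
χ(G) = 3

Clique number ω(G) = 2 (lower bound: χ ≥ ω).
Odd cycle [18, 2, 9, 13, 4, 10, 14] needs 3 colors (χ ≥ 3).
The coloring below uses 3 colors, so χ(G) = 3.
A valid 3-coloring: color 1: [0, 2, 10, 22]; color 2: [4, 9, 14, 23]; color 3: [1, 13, 17, 18].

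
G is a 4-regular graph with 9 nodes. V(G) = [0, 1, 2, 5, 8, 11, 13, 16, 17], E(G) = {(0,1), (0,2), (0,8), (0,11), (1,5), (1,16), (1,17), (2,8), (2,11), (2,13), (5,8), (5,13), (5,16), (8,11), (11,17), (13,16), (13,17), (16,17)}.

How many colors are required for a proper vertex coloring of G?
χ(G) = 4

Clique number ω(G) = 4 (lower bound: χ ≥ ω).
The clique on [0, 2, 8, 11] has size 4, forcing χ ≥ 4, and the coloring below uses 4 colors, so χ(G) = 4.
A valid 4-coloring: color 1: [1, 8, 13]; color 2: [2, 5, 17]; color 3: [0, 16]; color 4: [11].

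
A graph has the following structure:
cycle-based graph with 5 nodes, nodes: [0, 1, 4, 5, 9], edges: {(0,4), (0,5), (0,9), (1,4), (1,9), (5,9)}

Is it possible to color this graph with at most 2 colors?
No, G is not 2-colorable

The clique on vertices [0, 5, 9] has size 3 > 2, so it alone needs 3 colors.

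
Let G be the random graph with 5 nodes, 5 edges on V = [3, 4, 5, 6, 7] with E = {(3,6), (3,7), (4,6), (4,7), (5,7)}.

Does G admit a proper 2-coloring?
A valid 2-coloring: color 1: [6, 7]; color 2: [3, 4, 5].
(χ(G) = 2 ≤ 2.)

Yes, G is 2-colorable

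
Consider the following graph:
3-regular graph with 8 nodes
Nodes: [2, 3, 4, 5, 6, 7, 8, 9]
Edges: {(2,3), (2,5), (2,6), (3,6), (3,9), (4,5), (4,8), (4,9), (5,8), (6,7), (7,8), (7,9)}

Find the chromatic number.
χ(G) = 3

Clique number ω(G) = 3 (lower bound: χ ≥ ω).
The clique on [2, 3, 6] has size 3, forcing χ ≥ 3, and the coloring below uses 3 colors, so χ(G) = 3.
A valid 3-coloring: color 1: [2, 4, 7]; color 2: [3, 5]; color 3: [6, 8, 9].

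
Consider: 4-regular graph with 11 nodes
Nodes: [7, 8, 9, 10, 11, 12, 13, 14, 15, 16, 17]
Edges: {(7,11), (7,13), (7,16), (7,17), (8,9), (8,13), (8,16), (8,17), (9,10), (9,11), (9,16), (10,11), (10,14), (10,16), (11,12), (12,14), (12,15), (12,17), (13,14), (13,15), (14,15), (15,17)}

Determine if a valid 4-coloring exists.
Yes, G is 4-colorable

A valid 4-coloring: color 1: [9, 12, 13]; color 2: [11, 14, 16, 17]; color 3: [7, 8, 10, 15].
(χ(G) = 3 ≤ 4.)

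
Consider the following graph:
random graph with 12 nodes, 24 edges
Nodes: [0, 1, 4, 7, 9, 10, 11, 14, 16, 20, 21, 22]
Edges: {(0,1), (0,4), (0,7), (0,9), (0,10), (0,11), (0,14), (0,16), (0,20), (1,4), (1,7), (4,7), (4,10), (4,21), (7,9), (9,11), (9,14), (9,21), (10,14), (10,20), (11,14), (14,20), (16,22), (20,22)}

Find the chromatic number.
χ(G) = 4

Clique number ω(G) = 4 (lower bound: χ ≥ ω).
The clique on [0, 1, 4, 7] has size 4, forcing χ ≥ 4, and the coloring below uses 4 colors, so χ(G) = 4.
A valid 4-coloring: color 1: [0, 21, 22]; color 2: [4, 9, 16, 20]; color 3: [7, 14]; color 4: [1, 10, 11].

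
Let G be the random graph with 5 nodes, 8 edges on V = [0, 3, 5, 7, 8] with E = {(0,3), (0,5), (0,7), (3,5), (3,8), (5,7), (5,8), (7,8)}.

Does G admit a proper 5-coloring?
Yes, G is 5-colorable

A valid 5-coloring: color 1: [5]; color 2: [0, 8]; color 3: [3, 7].
(χ(G) = 3 ≤ 5.)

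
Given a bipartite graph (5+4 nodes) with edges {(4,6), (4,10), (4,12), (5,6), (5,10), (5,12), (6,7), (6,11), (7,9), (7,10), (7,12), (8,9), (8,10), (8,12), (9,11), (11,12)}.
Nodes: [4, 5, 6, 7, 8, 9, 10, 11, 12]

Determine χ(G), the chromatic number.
Clique number ω(G) = 2 (lower bound: χ ≥ ω).
The graph is bipartite (no odd cycle), so 2 colors suffice: χ(G) = 2.
A valid 2-coloring: color 1: [6, 9, 10, 12]; color 2: [4, 5, 7, 8, 11].

χ(G) = 2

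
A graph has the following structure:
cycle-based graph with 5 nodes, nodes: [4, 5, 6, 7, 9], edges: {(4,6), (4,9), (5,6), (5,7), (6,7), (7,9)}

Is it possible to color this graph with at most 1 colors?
The clique on vertices [5, 6, 7] has size 3 > 1, so it alone needs 3 colors.

No, G is not 1-colorable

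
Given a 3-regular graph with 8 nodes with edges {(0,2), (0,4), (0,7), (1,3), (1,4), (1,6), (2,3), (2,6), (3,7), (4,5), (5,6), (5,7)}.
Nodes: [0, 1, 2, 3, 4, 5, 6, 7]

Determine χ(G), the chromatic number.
χ(G) = 3

Clique number ω(G) = 2 (lower bound: χ ≥ ω).
Odd cycle [3, 1, 6, 5, 7] needs 3 colors (χ ≥ 3).
The coloring below uses 3 colors, so χ(G) = 3.
A valid 3-coloring: color 1: [1, 2, 5]; color 2: [0, 3, 6]; color 3: [4, 7].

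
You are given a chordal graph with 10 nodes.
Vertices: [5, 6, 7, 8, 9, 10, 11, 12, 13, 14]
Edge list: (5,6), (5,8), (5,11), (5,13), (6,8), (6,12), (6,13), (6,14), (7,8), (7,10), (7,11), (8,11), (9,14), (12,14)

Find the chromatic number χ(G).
χ(G) = 3

Clique number ω(G) = 3 (lower bound: χ ≥ ω).
The clique on [6, 12, 14] has size 3, forcing χ ≥ 3, and the coloring below uses 3 colors, so χ(G) = 3.
A valid 3-coloring: color 1: [6, 9, 10, 11]; color 2: [5, 7, 14]; color 3: [8, 12, 13].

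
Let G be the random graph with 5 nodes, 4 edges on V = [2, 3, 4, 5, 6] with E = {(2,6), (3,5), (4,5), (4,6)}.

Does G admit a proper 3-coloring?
A valid 3-coloring: color 1: [5, 6]; color 2: [2, 3, 4].
(χ(G) = 2 ≤ 3.)

Yes, G is 3-colorable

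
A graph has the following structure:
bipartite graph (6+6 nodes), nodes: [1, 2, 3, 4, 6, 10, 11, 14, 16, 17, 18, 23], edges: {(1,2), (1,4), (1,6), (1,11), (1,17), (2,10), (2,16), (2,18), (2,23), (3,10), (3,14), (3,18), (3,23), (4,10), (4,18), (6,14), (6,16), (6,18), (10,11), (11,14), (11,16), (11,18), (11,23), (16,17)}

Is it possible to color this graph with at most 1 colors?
No, G is not 1-colorable

Edge (1,2) forces its endpoints to differ, so 1 color is not enough.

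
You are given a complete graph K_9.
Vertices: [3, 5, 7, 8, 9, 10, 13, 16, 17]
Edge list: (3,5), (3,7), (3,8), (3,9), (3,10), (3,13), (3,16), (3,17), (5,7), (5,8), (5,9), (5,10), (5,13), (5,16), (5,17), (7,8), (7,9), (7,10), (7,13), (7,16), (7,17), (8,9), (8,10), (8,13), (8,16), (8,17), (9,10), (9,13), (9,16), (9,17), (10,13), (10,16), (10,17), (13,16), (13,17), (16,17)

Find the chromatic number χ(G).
χ(G) = 9

Clique number ω(G) = 9 (lower bound: χ ≥ ω).
The clique on [3, 5, 7, 8, 9, 10, 13, 16, 17] has size 9, forcing χ ≥ 9, and the coloring below uses 9 colors, so χ(G) = 9.
A valid 9-coloring: color 1: [10]; color 2: [8]; color 3: [13]; color 4: [5]; color 5: [16]; color 6: [7]; color 7: [17]; color 8: [3]; color 9: [9].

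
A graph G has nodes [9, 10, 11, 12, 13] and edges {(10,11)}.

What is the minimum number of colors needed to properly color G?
Clique number ω(G) = 2 (lower bound: χ ≥ ω).
The graph is bipartite (no odd cycle), so 2 colors suffice: χ(G) = 2.
A valid 2-coloring: color 1: [9, 11, 12, 13]; color 2: [10].

χ(G) = 2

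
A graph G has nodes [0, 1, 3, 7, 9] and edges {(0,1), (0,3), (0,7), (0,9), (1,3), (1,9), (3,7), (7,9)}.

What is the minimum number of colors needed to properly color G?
χ(G) = 3

Clique number ω(G) = 3 (lower bound: χ ≥ ω).
The clique on [0, 1, 9] has size 3, forcing χ ≥ 3, and the coloring below uses 3 colors, so χ(G) = 3.
A valid 3-coloring: color 1: [0]; color 2: [1, 7]; color 3: [3, 9].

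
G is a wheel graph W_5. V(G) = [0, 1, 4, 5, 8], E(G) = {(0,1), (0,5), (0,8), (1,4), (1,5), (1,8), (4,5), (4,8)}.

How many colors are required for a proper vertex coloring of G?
χ(G) = 3

Clique number ω(G) = 3 (lower bound: χ ≥ ω).
The clique on [0, 1, 8] has size 3, forcing χ ≥ 3, and the coloring below uses 3 colors, so χ(G) = 3.
A valid 3-coloring: color 1: [1]; color 2: [5, 8]; color 3: [0, 4].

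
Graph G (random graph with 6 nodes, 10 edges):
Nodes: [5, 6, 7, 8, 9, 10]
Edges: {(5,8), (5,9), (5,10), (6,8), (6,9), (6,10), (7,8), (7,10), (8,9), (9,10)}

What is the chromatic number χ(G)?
χ(G) = 3

Clique number ω(G) = 3 (lower bound: χ ≥ ω).
The clique on [5, 8, 9] has size 3, forcing χ ≥ 3, and the coloring below uses 3 colors, so χ(G) = 3.
A valid 3-coloring: color 1: [7, 9]; color 2: [8, 10]; color 3: [5, 6].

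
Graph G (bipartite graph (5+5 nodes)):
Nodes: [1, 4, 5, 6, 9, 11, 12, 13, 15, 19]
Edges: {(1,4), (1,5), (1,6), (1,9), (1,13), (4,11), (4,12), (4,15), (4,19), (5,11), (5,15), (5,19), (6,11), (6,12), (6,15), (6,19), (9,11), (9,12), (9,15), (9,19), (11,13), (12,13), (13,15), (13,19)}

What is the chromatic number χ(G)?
Clique number ω(G) = 2 (lower bound: χ ≥ ω).
The graph is bipartite (no odd cycle), so 2 colors suffice: χ(G) = 2.
A valid 2-coloring: color 1: [4, 5, 6, 9, 13]; color 2: [1, 11, 12, 15, 19].

χ(G) = 2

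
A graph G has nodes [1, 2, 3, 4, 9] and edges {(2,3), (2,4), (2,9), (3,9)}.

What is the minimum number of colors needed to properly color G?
Clique number ω(G) = 3 (lower bound: χ ≥ ω).
The clique on [2, 3, 9] has size 3, forcing χ ≥ 3, and the coloring below uses 3 colors, so χ(G) = 3.
A valid 3-coloring: color 1: [1, 2]; color 2: [3, 4]; color 3: [9].

χ(G) = 3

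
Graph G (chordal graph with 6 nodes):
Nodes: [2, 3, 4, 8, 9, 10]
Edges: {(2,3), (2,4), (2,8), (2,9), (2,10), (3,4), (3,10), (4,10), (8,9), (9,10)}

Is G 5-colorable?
Yes, G is 5-colorable

A valid 5-coloring: color 1: [2]; color 2: [8, 10]; color 3: [4, 9]; color 4: [3].
(χ(G) = 4 ≤ 5.)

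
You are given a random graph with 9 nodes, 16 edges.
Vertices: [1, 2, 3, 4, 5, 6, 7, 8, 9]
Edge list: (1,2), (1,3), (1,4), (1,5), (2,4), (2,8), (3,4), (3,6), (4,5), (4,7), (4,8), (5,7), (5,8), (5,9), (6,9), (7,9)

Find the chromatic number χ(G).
χ(G) = 3

Clique number ω(G) = 3 (lower bound: χ ≥ ω).
The clique on [5, 7, 9] has size 3, forcing χ ≥ 3, and the coloring below uses 3 colors, so χ(G) = 3.
A valid 3-coloring: color 1: [4, 9]; color 2: [2, 3, 5]; color 3: [1, 6, 7, 8].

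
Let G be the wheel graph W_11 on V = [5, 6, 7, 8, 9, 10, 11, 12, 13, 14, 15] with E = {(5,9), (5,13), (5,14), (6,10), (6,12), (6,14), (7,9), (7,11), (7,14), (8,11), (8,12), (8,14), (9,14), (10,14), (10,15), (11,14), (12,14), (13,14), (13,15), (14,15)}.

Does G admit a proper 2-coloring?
No, G is not 2-colorable

The clique on vertices [5, 9, 14] has size 3 > 2, so it alone needs 3 colors.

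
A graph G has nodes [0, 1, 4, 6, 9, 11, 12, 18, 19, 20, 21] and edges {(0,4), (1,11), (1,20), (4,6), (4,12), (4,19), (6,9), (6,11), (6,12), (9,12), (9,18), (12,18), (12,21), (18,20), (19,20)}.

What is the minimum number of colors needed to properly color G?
Clique number ω(G) = 3 (lower bound: χ ≥ ω).
The clique on [9, 12, 18] has size 3, forcing χ ≥ 3, and the coloring below uses 3 colors, so χ(G) = 3.
A valid 3-coloring: color 1: [0, 11, 12, 20]; color 2: [1, 4, 9, 21]; color 3: [6, 18, 19].

χ(G) = 3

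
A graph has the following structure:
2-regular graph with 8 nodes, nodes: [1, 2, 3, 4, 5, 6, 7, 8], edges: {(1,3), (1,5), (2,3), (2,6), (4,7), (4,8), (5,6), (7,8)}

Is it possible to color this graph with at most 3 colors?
A valid 3-coloring: color 1: [2, 5, 7]; color 2: [3, 4, 6]; color 3: [1, 8].
(χ(G) = 3 ≤ 3.)

Yes, G is 3-colorable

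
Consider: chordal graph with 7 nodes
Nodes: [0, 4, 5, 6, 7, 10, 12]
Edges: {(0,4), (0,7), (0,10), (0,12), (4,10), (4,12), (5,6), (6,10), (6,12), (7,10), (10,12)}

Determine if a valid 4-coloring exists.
Yes, G is 4-colorable

A valid 4-coloring: color 1: [5, 10]; color 2: [0, 6]; color 3: [7, 12]; color 4: [4].
(χ(G) = 4 ≤ 4.)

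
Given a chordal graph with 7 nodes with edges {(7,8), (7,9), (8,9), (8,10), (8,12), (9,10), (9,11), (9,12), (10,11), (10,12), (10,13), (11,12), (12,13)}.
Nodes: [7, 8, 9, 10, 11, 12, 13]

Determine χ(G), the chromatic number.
χ(G) = 4

Clique number ω(G) = 4 (lower bound: χ ≥ ω).
The clique on [8, 9, 10, 12] has size 4, forcing χ ≥ 4, and the coloring below uses 4 colors, so χ(G) = 4.
A valid 4-coloring: color 1: [7, 10]; color 2: [12]; color 3: [9, 13]; color 4: [8, 11].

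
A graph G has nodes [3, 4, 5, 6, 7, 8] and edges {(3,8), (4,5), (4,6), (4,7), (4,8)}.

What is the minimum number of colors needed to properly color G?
χ(G) = 2

Clique number ω(G) = 2 (lower bound: χ ≥ ω).
The graph is bipartite (no odd cycle), so 2 colors suffice: χ(G) = 2.
A valid 2-coloring: color 1: [3, 4]; color 2: [5, 6, 7, 8].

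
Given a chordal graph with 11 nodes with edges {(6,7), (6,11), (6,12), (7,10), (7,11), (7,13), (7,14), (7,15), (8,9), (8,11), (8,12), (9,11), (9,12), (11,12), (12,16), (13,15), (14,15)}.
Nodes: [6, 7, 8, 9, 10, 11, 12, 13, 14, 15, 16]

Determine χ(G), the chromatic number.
χ(G) = 4

Clique number ω(G) = 4 (lower bound: χ ≥ ω).
The clique on [8, 9, 11, 12] has size 4, forcing χ ≥ 4, and the coloring below uses 4 colors, so χ(G) = 4.
A valid 4-coloring: color 1: [7, 12]; color 2: [10, 11, 15, 16]; color 3: [6, 8, 13, 14]; color 4: [9].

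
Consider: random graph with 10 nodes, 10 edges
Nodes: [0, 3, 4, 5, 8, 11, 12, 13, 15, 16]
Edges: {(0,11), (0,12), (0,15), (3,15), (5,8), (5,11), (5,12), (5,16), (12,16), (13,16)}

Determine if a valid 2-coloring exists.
No, G is not 2-colorable

The clique on vertices [5, 12, 16] has size 3 > 2, so it alone needs 3 colors.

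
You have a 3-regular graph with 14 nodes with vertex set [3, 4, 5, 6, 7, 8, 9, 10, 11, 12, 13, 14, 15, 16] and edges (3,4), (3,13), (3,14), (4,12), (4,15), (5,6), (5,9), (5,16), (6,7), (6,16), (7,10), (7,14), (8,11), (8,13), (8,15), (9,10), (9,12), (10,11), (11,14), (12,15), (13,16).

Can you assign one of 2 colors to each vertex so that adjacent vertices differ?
The clique on vertices [5, 6, 16] has size 3 > 2, so it alone needs 3 colors.

No, G is not 2-colorable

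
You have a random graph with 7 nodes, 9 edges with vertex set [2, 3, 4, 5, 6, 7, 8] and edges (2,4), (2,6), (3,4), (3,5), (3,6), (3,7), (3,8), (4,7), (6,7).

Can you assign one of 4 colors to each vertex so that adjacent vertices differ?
Yes, G is 4-colorable

A valid 4-coloring: color 1: [2, 3]; color 2: [5, 7, 8]; color 3: [4, 6].
(χ(G) = 3 ≤ 4.)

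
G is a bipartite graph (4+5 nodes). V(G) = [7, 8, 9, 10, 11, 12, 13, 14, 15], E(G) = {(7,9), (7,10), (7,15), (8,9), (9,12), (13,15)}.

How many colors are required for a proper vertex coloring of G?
χ(G) = 2

Clique number ω(G) = 2 (lower bound: χ ≥ ω).
The graph is bipartite (no odd cycle), so 2 colors suffice: χ(G) = 2.
A valid 2-coloring: color 1: [9, 10, 11, 14, 15]; color 2: [7, 8, 12, 13].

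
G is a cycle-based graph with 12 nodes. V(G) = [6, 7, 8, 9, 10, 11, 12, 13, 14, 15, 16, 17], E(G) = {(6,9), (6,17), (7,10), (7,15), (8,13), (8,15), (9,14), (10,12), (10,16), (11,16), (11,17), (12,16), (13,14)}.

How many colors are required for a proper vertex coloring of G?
χ(G) = 3

Clique number ω(G) = 3 (lower bound: χ ≥ ω).
The clique on [10, 12, 16] has size 3, forcing χ ≥ 3, and the coloring below uses 3 colors, so χ(G) = 3.
A valid 3-coloring: color 1: [6, 8, 10, 11, 14]; color 2: [9, 13, 15, 16, 17]; color 3: [7, 12].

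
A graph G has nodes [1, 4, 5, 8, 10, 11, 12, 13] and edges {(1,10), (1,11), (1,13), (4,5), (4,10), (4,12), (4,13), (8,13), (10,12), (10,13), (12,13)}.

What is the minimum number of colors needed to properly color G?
Clique number ω(G) = 4 (lower bound: χ ≥ ω).
The clique on [4, 10, 12, 13] has size 4, forcing χ ≥ 4, and the coloring below uses 4 colors, so χ(G) = 4.
A valid 4-coloring: color 1: [5, 11, 13]; color 2: [8, 10]; color 3: [1, 4]; color 4: [12].

χ(G) = 4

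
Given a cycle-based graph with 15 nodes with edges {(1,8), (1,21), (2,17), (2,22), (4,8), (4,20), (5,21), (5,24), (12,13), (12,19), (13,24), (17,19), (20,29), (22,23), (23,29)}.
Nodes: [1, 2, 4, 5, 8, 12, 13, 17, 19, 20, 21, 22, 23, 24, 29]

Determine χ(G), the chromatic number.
Clique number ω(G) = 2 (lower bound: χ ≥ ω).
Odd cycle [4, 8, 1, 21, 5, 24, 13, 12, 19, 17, 2, 22, 23, 29, 20] needs 3 colors (χ ≥ 3).
The coloring below uses 3 colors, so χ(G) = 3.
A valid 3-coloring: color 1: [1, 2, 4, 5, 13, 19, 29]; color 2: [8, 12, 17, 20, 21, 22, 24]; color 3: [23].

χ(G) = 3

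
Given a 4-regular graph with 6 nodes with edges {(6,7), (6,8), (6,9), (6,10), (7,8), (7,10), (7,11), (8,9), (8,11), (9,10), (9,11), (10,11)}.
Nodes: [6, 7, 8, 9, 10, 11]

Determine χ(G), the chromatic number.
χ(G) = 3

Clique number ω(G) = 3 (lower bound: χ ≥ ω).
The clique on [8, 9, 11] has size 3, forcing χ ≥ 3, and the coloring below uses 3 colors, so χ(G) = 3.
A valid 3-coloring: color 1: [7, 9]; color 2: [8, 10]; color 3: [6, 11].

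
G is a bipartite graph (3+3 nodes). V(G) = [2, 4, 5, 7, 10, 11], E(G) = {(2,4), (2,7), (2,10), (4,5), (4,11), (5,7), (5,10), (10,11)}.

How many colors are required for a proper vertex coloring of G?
χ(G) = 2

Clique number ω(G) = 2 (lower bound: χ ≥ ω).
The graph is bipartite (no odd cycle), so 2 colors suffice: χ(G) = 2.
A valid 2-coloring: color 1: [2, 5, 11]; color 2: [4, 7, 10].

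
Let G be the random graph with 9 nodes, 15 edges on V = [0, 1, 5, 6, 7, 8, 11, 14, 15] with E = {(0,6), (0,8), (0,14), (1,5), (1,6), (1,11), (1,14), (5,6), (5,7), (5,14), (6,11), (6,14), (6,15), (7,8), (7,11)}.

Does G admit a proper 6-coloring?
A valid 6-coloring: color 1: [6, 7]; color 2: [0, 5, 11, 15]; color 3: [1, 8]; color 4: [14].
(χ(G) = 4 ≤ 6.)

Yes, G is 6-colorable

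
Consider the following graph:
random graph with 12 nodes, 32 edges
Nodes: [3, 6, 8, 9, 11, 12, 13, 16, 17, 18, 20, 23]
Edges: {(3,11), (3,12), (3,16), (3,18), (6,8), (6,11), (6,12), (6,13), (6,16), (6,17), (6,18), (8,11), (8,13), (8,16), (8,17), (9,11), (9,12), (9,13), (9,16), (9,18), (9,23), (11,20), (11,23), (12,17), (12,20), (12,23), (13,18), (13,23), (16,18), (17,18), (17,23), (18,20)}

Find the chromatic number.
χ(G) = 4

Clique number ω(G) = 3 (lower bound: χ ≥ ω).
Suppose a proper 3-coloring c exists. The clique [3, 16, 18] takes 3 distinct colors; by symmetry let c(3) = 1, c(16) = 2, c(18) = 3.
- Vertex 6: neighbors [16, 18] already have colors [2, 3] ⇒ c(6) = 1.
- Vertex 9: neighbors [16, 18] already have colors [2, 3] ⇒ c(9) = 1.
- Vertex 8: neighbors [6, 16] already have colors [1, 2] ⇒ c(8) = 3.
- Vertex 11: neighbors [3, 8] already have colors [1, 3] ⇒ c(11) = 2.
- Vertex 23: neighbors [9, 11] already have colors [1, 2] ⇒ c(23) = 3.
- Vertex 12: neighbors [3, 23] already have colors [1, 3] ⇒ c(12) = 2.
- Vertex 17: neighbors [6, 12, 8] already have colors [1, 2, 3] — all 3 colors blocked. Contradiction.
The forced assignments end in a contradiction, so G has no proper 3-coloring (χ ≥ 4).
The coloring below uses 4 colors, so χ(G) = 4.
A valid 4-coloring: color 1: [3, 6, 20, 23]; color 2: [11, 12, 18]; color 3: [13, 16, 17]; color 4: [8, 9].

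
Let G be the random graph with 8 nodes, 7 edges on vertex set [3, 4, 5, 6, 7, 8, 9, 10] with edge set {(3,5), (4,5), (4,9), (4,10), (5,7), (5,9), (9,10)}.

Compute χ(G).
χ(G) = 3

Clique number ω(G) = 3 (lower bound: χ ≥ ω).
The clique on [4, 9, 10] has size 3, forcing χ ≥ 3, and the coloring below uses 3 colors, so χ(G) = 3.
A valid 3-coloring: color 1: [5, 6, 8, 10]; color 2: [3, 4, 7]; color 3: [9].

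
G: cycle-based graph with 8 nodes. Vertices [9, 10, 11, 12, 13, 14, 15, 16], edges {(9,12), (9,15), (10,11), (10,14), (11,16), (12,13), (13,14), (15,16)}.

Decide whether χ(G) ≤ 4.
A valid 4-coloring: color 1: [11, 12, 14, 15]; color 2: [9, 10, 13, 16].
(χ(G) = 2 ≤ 4.)

Yes, G is 4-colorable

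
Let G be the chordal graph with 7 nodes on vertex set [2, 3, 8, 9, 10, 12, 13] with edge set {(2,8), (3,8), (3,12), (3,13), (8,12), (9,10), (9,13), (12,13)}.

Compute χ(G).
Clique number ω(G) = 3 (lower bound: χ ≥ ω).
The clique on [3, 8, 12] has size 3, forcing χ ≥ 3, and the coloring below uses 3 colors, so χ(G) = 3.
A valid 3-coloring: color 1: [2, 9, 12]; color 2: [8, 10, 13]; color 3: [3].

χ(G) = 3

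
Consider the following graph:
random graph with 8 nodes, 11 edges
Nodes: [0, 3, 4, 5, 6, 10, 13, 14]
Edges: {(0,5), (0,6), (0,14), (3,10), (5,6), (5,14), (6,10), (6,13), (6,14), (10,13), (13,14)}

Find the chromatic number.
Clique number ω(G) = 4 (lower bound: χ ≥ ω).
The clique on [0, 5, 6, 14] has size 4, forcing χ ≥ 4, and the coloring below uses 4 colors, so χ(G) = 4.
A valid 4-coloring: color 1: [3, 4, 6]; color 2: [10, 14]; color 3: [5, 13]; color 4: [0].

χ(G) = 4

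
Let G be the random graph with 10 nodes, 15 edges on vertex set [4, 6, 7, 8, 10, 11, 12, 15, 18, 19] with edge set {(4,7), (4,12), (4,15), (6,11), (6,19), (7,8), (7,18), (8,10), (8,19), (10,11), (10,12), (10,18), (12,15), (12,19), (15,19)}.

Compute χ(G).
Clique number ω(G) = 3 (lower bound: χ ≥ ω).
The clique on [4, 12, 15] has size 3, forcing χ ≥ 3, and the coloring below uses 3 colors, so χ(G) = 3.
A valid 3-coloring: color 1: [6, 7, 12]; color 2: [4, 10, 19]; color 3: [8, 11, 15, 18].

χ(G) = 3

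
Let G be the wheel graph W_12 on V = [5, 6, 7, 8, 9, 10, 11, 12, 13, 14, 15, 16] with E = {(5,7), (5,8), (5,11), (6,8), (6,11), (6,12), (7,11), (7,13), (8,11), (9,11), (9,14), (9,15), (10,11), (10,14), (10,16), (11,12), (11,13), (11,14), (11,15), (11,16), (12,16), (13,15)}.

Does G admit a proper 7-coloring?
Yes, G is 7-colorable

A valid 7-coloring: color 1: [11]; color 2: [5, 6, 13, 14, 16]; color 3: [7, 8, 10, 12, 15]; color 4: [9].
(χ(G) = 4 ≤ 7.)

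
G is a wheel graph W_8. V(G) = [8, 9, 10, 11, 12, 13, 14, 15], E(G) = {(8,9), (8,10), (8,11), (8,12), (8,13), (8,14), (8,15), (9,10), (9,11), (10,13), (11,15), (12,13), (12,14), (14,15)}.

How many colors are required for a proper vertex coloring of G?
Clique number ω(G) = 3 (lower bound: χ ≥ ω).
Odd cycle [15, 14, 12, 13, 10, 9, 11] needs 3 colors (χ ≥ 3).
Vertex 8 is adjacent to every vertex of [9, 10, 11, 12, 13, 14, 15], which already need 3 colors among themselves, so 8 needs a new color (χ ≥ 4).
The coloring below uses 4 colors, so χ(G) = 4.
A valid 4-coloring: color 1: [8]; color 2: [9, 12, 15]; color 3: [11, 13, 14]; color 4: [10].

χ(G) = 4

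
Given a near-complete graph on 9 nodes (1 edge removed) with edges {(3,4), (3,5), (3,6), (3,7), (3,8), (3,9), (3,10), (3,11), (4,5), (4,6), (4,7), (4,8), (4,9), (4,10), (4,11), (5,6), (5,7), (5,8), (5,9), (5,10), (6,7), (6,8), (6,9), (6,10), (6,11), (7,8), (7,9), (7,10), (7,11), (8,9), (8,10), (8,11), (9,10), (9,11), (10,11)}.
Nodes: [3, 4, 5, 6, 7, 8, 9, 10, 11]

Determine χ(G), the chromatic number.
Clique number ω(G) = 8 (lower bound: χ ≥ ω).
The clique on [3, 4, 6, 7, 8, 9, 10, 11] has size 8, forcing χ ≥ 8, and the coloring below uses 8 colors, so χ(G) = 8.
A valid 8-coloring: color 1: [4]; color 2: [3]; color 3: [6]; color 4: [9]; color 5: [8]; color 6: [7]; color 7: [10]; color 8: [5, 11].

χ(G) = 8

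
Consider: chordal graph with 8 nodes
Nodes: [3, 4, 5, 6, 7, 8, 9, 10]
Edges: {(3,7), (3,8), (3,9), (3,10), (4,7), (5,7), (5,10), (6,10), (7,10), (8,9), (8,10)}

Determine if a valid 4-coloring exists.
A valid 4-coloring: color 1: [4, 9, 10]; color 2: [3, 5, 6]; color 3: [7, 8].
(χ(G) = 3 ≤ 4.)

Yes, G is 4-colorable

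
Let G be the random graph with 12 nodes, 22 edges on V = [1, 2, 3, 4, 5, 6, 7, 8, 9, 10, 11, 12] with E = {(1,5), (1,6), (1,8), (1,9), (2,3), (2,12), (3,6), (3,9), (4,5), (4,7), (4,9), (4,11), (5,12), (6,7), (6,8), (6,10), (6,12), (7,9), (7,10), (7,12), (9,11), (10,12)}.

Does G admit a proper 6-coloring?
Yes, G is 6-colorable

A valid 6-coloring: color 1: [2, 5, 6, 9]; color 2: [1, 3, 7, 11]; color 3: [4, 8, 12]; color 4: [10].
(χ(G) = 4 ≤ 6.)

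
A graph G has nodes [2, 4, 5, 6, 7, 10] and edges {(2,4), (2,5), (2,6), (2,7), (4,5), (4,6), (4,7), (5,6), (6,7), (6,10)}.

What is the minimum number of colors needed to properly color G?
χ(G) = 4

Clique number ω(G) = 4 (lower bound: χ ≥ ω).
The clique on [2, 4, 5, 6] has size 4, forcing χ ≥ 4, and the coloring below uses 4 colors, so χ(G) = 4.
A valid 4-coloring: color 1: [6]; color 2: [4, 10]; color 3: [2]; color 4: [5, 7].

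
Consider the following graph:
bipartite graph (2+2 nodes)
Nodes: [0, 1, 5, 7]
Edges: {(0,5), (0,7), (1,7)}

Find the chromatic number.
χ(G) = 2

Clique number ω(G) = 2 (lower bound: χ ≥ ω).
The graph is bipartite (no odd cycle), so 2 colors suffice: χ(G) = 2.
A valid 2-coloring: color 1: [5, 7]; color 2: [0, 1].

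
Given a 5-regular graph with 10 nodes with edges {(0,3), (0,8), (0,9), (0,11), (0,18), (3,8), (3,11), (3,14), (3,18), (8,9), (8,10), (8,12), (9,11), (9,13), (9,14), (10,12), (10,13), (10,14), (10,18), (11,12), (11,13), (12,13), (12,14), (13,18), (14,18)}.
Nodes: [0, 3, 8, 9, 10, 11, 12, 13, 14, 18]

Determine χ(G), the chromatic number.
χ(G) = 4

Clique number ω(G) = 3 (lower bound: χ ≥ ω).
Suppose a proper 3-coloring c exists. The clique [0, 3, 8] takes 3 distinct colors; by symmetry let c(0) = 1, c(3) = 2, c(8) = 3.
- Vertex 9: neighbors [0, 8] already have colors [1, 3] ⇒ c(9) = 2.
- Vertex 18: neighbors [0, 3] already have colors [1, 2] ⇒ c(18) = 3.
- Vertex 13: neighbors [9, 18] already have colors [2, 3] ⇒ c(13) = 1.
- Vertex 12: neighbors [13, 8] already have colors [1, 3] ⇒ c(12) = 2.
- Vertex 10: neighbors [13, 12, 8] already have colors [1, 2, 3] — all 3 colors blocked. Contradiction.
The forced assignments end in a contradiction, so G has no proper 3-coloring (χ ≥ 4).
The coloring below uses 4 colors, so χ(G) = 4.
A valid 4-coloring: color 1: [0, 13, 14]; color 2: [3, 9, 12]; color 3: [10, 11]; color 4: [8, 18].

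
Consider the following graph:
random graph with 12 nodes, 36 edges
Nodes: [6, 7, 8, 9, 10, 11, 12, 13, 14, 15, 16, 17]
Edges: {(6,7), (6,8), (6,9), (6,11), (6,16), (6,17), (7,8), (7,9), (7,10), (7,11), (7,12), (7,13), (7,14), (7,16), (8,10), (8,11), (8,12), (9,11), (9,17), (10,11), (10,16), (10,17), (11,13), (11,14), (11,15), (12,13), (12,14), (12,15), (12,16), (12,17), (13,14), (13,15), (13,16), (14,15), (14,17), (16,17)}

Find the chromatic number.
Clique number ω(G) = 4 (lower bound: χ ≥ ω).
The clique on [11, 13, 14, 15] has size 4, forcing χ ≥ 4, and the coloring below uses 4 colors, so χ(G) = 4.
A valid 4-coloring: color 1: [7, 15, 17]; color 2: [11, 12]; color 3: [6, 10, 13]; color 4: [8, 9, 14, 16].

χ(G) = 4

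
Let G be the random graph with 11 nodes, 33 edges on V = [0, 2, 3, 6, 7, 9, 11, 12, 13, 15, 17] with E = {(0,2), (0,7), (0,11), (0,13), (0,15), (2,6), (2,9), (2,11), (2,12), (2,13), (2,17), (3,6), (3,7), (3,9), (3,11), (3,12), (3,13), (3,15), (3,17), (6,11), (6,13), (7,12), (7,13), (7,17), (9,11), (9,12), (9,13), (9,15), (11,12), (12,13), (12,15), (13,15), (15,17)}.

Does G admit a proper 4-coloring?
No, G is not 4-colorable

The clique on vertices [3, 9, 12, 13, 15] has size 5 > 4, so it alone needs 5 colors.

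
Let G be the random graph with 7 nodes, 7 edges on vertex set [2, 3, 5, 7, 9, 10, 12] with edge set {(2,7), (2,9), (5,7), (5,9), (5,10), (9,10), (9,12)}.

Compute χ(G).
Clique number ω(G) = 3 (lower bound: χ ≥ ω).
The clique on [5, 9, 10] has size 3, forcing χ ≥ 3, and the coloring below uses 3 colors, so χ(G) = 3.
A valid 3-coloring: color 1: [3, 7, 9]; color 2: [2, 5, 12]; color 3: [10].

χ(G) = 3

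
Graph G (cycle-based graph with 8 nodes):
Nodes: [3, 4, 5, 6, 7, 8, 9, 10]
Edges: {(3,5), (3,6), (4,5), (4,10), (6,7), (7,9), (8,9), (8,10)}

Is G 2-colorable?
A valid 2-coloring: color 1: [3, 4, 7, 8]; color 2: [5, 6, 9, 10].
(χ(G) = 2 ≤ 2.)

Yes, G is 2-colorable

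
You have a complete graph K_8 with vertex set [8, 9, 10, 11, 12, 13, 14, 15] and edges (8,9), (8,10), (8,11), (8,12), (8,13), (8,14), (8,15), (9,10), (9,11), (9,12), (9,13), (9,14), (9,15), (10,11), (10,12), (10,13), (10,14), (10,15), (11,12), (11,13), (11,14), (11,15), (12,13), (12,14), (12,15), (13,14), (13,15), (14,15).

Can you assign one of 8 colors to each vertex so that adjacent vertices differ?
Yes, G is 8-colorable

A valid 8-coloring: color 1: [11]; color 2: [14]; color 3: [15]; color 4: [10]; color 5: [12]; color 6: [13]; color 7: [9]; color 8: [8].
(χ(G) = 8 ≤ 8.)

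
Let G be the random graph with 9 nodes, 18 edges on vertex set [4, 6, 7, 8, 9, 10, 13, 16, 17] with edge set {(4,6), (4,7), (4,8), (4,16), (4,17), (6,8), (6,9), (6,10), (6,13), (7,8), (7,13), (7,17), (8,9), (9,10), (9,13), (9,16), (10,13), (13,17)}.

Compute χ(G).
Clique number ω(G) = 4 (lower bound: χ ≥ ω).
The clique on [6, 9, 10, 13] has size 4, forcing χ ≥ 4, and the coloring below uses 4 colors, so χ(G) = 4.
A valid 4-coloring: color 1: [4, 9]; color 2: [6, 7, 16]; color 3: [8, 13]; color 4: [10, 17].

χ(G) = 4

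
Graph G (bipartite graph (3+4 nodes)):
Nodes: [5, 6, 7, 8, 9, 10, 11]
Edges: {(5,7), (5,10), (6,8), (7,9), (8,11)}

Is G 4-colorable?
Yes, G is 4-colorable

A valid 4-coloring: color 1: [7, 8, 10]; color 2: [5, 6, 9, 11].
(χ(G) = 2 ≤ 4.)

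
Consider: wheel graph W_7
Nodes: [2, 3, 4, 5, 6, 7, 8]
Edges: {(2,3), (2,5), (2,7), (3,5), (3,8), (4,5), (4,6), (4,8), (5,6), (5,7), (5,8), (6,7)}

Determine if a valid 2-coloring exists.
The clique on vertices [3, 5, 8] has size 3 > 2, so it alone needs 3 colors.

No, G is not 2-colorable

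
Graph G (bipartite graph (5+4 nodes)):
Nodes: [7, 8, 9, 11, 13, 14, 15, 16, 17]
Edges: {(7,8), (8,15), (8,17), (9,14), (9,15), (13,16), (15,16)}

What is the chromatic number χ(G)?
Clique number ω(G) = 2 (lower bound: χ ≥ ω).
The graph is bipartite (no odd cycle), so 2 colors suffice: χ(G) = 2.
A valid 2-coloring: color 1: [7, 11, 13, 14, 15, 17]; color 2: [8, 9, 16].

χ(G) = 2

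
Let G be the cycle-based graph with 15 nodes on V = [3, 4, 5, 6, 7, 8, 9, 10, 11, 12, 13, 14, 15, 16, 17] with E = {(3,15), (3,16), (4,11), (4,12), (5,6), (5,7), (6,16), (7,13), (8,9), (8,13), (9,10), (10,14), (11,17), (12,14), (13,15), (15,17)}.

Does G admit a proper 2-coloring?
No, G is not 2-colorable

Odd cycle [3, 16, 6, 5, 7, 13, 15] needs 3 colors (χ ≥ 3).
Hence χ(G) ≥ 3 > 2, so no proper 2-coloring exists.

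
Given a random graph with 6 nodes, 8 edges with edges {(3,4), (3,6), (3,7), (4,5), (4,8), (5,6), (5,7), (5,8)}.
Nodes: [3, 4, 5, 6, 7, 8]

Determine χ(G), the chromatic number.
χ(G) = 3

Clique number ω(G) = 3 (lower bound: χ ≥ ω).
The clique on [4, 5, 8] has size 3, forcing χ ≥ 3, and the coloring below uses 3 colors, so χ(G) = 3.
A valid 3-coloring: color 1: [3, 5]; color 2: [4, 6, 7]; color 3: [8].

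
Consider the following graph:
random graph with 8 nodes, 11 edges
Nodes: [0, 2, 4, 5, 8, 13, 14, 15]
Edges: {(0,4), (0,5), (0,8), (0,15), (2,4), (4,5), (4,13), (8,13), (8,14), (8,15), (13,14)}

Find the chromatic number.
Clique number ω(G) = 3 (lower bound: χ ≥ ω).
The clique on [0, 8, 15] has size 3, forcing χ ≥ 3, and the coloring below uses 3 colors, so χ(G) = 3.
A valid 3-coloring: color 1: [4, 8]; color 2: [0, 2, 14]; color 3: [5, 13, 15].

χ(G) = 3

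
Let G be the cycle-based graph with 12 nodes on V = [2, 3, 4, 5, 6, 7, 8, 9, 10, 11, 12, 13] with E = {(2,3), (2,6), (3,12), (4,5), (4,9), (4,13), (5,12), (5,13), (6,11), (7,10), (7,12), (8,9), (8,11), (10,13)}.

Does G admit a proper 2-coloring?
The clique on vertices [4, 5, 13] has size 3 > 2, so it alone needs 3 colors.

No, G is not 2-colorable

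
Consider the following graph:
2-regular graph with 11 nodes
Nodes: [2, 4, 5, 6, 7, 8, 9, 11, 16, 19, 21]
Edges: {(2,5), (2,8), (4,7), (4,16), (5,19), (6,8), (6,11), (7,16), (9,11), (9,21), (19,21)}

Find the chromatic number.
Clique number ω(G) = 3 (lower bound: χ ≥ ω).
The clique on [4, 7, 16] has size 3, forcing χ ≥ 3, and the coloring below uses 3 colors, so χ(G) = 3.
A valid 3-coloring: color 1: [4, 5, 8, 11, 21]; color 2: [2, 6, 9, 16, 19]; color 3: [7].

χ(G) = 3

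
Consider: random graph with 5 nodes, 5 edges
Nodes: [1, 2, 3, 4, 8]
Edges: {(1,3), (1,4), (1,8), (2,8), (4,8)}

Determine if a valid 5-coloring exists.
Yes, G is 5-colorable

A valid 5-coloring: color 1: [3, 8]; color 2: [1, 2]; color 3: [4].
(χ(G) = 3 ≤ 5.)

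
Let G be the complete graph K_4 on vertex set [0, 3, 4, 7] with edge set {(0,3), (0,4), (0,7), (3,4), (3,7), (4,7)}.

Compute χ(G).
Clique number ω(G) = 4 (lower bound: χ ≥ ω).
The clique on [0, 3, 4, 7] has size 4, forcing χ ≥ 4, and the coloring below uses 4 colors, so χ(G) = 4.
A valid 4-coloring: color 1: [3]; color 2: [0]; color 3: [4]; color 4: [7].

χ(G) = 4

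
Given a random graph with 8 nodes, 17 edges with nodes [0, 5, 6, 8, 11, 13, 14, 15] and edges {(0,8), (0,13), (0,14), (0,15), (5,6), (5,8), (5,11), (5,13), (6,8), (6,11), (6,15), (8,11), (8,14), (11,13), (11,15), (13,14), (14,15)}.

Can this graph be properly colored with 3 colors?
The clique on vertices [5, 6, 8, 11] has size 4 > 3, so it alone needs 4 colors.

No, G is not 3-colorable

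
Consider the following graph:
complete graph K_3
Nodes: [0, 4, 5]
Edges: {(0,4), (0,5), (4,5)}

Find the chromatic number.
χ(G) = 3

Clique number ω(G) = 3 (lower bound: χ ≥ ω).
The clique on [0, 4, 5] has size 3, forcing χ ≥ 3, and the coloring below uses 3 colors, so χ(G) = 3.
A valid 3-coloring: color 1: [4]; color 2: [0]; color 3: [5].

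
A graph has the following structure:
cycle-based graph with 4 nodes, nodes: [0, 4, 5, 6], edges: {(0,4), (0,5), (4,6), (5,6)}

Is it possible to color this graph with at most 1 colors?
Edge (0,4) forces its endpoints to differ, so 1 color is not enough.

No, G is not 1-colorable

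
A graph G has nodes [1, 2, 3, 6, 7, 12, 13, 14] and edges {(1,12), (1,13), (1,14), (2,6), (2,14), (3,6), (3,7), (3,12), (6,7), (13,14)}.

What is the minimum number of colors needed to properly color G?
Clique number ω(G) = 3 (lower bound: χ ≥ ω).
The clique on [1, 13, 14] has size 3, forcing χ ≥ 3, and the coloring below uses 3 colors, so χ(G) = 3.
A valid 3-coloring: color 1: [1, 2, 3]; color 2: [6, 12, 14]; color 3: [7, 13].

χ(G) = 3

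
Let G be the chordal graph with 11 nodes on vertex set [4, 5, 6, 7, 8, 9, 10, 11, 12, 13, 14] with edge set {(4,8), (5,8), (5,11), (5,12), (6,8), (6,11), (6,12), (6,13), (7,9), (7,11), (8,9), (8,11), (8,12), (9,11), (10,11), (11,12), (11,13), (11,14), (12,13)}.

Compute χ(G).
Clique number ω(G) = 4 (lower bound: χ ≥ ω).
The clique on [5, 8, 11, 12] has size 4, forcing χ ≥ 4, and the coloring below uses 4 colors, so χ(G) = 4.
A valid 4-coloring: color 1: [4, 11]; color 2: [7, 8, 10, 13, 14]; color 3: [9, 12]; color 4: [5, 6].

χ(G) = 4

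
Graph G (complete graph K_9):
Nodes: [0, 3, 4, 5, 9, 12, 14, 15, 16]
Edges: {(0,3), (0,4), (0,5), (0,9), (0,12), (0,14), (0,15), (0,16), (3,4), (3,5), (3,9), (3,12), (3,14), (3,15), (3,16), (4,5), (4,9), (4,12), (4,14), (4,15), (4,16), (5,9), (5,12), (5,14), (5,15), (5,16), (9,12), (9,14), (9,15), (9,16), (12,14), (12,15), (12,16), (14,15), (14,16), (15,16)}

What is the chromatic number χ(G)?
Clique number ω(G) = 9 (lower bound: χ ≥ ω).
The clique on [0, 3, 4, 5, 9, 12, 14, 15, 16] has size 9, forcing χ ≥ 9, and the coloring below uses 9 colors, so χ(G) = 9.
A valid 9-coloring: color 1: [14]; color 2: [0]; color 3: [9]; color 4: [15]; color 5: [5]; color 6: [4]; color 7: [3]; color 8: [16]; color 9: [12].

χ(G) = 9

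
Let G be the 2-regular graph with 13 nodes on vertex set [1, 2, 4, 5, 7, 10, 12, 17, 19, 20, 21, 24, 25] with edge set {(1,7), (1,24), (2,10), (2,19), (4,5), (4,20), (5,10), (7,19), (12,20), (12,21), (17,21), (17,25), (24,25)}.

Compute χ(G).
χ(G) = 3

Clique number ω(G) = 2 (lower bound: χ ≥ ω).
Odd cycle [21, 12, 20, 4, 5, 10, 2, 19, 7, 1, 24, 25, 17] needs 3 colors (χ ≥ 3).
The coloring below uses 3 colors, so χ(G) = 3.
A valid 3-coloring: color 1: [1, 5, 19, 20, 21, 25]; color 2: [2, 4, 7, 12, 17, 24]; color 3: [10].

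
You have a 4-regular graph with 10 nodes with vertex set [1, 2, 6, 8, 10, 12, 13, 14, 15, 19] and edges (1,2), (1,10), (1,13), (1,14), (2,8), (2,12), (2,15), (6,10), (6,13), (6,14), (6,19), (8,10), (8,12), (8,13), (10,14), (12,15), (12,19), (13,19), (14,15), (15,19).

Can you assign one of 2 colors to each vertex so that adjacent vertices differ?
The clique on vertices [1, 10, 14] has size 3 > 2, so it alone needs 3 colors.

No, G is not 2-colorable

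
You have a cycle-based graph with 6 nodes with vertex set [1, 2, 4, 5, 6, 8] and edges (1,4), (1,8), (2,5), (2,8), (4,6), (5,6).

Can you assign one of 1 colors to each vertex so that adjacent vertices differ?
Edge (1,8) forces its endpoints to differ, so 1 color is not enough.

No, G is not 1-colorable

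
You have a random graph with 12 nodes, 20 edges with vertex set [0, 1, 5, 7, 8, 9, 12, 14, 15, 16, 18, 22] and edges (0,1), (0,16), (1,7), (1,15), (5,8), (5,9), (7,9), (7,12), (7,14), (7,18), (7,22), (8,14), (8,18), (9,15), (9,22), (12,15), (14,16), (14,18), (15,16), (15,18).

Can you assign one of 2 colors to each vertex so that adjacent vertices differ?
No, G is not 2-colorable

The clique on vertices [7, 9, 22] has size 3 > 2, so it alone needs 3 colors.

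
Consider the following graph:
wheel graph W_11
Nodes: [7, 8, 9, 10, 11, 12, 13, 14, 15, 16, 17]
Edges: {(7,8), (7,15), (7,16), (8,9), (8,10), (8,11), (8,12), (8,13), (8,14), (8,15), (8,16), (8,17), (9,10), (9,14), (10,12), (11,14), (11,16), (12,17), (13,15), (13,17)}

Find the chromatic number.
Clique number ω(G) = 3 (lower bound: χ ≥ ω).
The clique on [7, 8, 16] has size 3, forcing χ ≥ 3, and the coloring below uses 3 colors, so χ(G) = 3.
A valid 3-coloring: color 1: [8]; color 2: [7, 9, 11, 12, 13]; color 3: [10, 14, 15, 16, 17].

χ(G) = 3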